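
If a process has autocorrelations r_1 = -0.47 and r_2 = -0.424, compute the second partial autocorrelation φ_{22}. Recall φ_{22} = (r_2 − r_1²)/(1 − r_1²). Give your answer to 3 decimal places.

-0.828

φ_{22} = (r_2 − r_1²) / (1 − r_1²)
r_1² = (-0.47)² = 0.2209
Numerator = -0.424 − 0.2209 = -0.6449; denominator = 1 − 0.2209 = 0.7791
φ_{22} = -0.6449 / 0.7791 = -0.828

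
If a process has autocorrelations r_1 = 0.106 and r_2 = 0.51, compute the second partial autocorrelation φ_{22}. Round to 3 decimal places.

φ_{22} = (r_2 − r_1²) / (1 − r_1²)
r_1² = (0.106)² = 0.011236
Numerator = 0.51 − 0.0112 = 0.4988; denominator = 1 − 0.0112 = 0.9888
φ_{22} = 0.4988 / 0.9888 = 0.504

0.504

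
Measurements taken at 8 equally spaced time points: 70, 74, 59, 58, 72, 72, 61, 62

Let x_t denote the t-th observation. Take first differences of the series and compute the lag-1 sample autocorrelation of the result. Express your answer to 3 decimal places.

-0.156

First differences Δx: 4, -15, -1, 14, 0, -11, 1
Mean of differences = -1.1429
Numerator Σ(Δx_t−Δx̄)(Δx_{t+1}−Δx̄) = -86.1633
Denominator Σ(Δx_t−Δx̄)² = 550.8571
r_1(Δx) = -86.1633 / 550.8571 = -0.156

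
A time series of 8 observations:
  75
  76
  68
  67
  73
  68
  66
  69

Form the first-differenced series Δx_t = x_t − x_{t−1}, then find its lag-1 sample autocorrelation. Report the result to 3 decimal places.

First differences Δx: 1, -8, -1, 6, -5, -2, 3
Mean of differences = -0.8571
Numerator Σ(Δx_t−Δx̄)(Δx_{t+1}−Δx̄) = -41.3061
Denominator Σ(Δx_t−Δx̄)² = 134.8571
r_1(Δx) = -41.3061 / 134.8571 = -0.306

-0.306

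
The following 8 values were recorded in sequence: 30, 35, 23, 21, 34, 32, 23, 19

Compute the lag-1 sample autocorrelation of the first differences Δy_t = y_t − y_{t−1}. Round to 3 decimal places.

First differences Δy: 5, -12, -2, 13, -2, -9, -4
Mean of differences = -1.5714
Numerator Σ(Δy_t−Δȳ)(Δy_{t+1}−Δȳ) = -55.3265
Denominator Σ(Δy_t−Δȳ)² = 425.7143
r_1(Δy) = -55.3265 / 425.7143 = -0.130

-0.130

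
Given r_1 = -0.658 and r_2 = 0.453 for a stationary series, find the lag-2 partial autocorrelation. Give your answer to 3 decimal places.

0.035

φ_{22} = (r_2 − r_1²) / (1 − r_1²)
r_1² = (-0.658)² = 0.432964
Numerator = 0.453 − 0.4330 = 0.0200; denominator = 1 − 0.4330 = 0.5670
φ_{22} = 0.0200 / 0.5670 = 0.035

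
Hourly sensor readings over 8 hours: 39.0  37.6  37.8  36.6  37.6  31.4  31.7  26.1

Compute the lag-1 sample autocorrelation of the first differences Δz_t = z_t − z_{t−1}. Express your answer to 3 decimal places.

First differences Δz: -1.4, 0.2, -1.2, 1.0, -6.2, 0.3, -5.6
Mean of differences = -1.8429
Numerator Σ(Δz_t−Δz̄)(Δz_{t+1}−Δz̄) = -25.7290
Denominator Σ(Δz_t−Δz̄)² = 50.5571
r_1(Δz) = -25.7290 / 50.5571 = -0.509

-0.509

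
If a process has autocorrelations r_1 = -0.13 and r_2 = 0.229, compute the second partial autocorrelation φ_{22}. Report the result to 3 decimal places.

0.216

φ_{22} = (r_2 − r_1²) / (1 − r_1²)
r_1² = (-0.13)² = 0.0169
Numerator = 0.229 − 0.0169 = 0.2121; denominator = 1 − 0.0169 = 0.9831
φ_{22} = 0.2121 / 0.9831 = 0.216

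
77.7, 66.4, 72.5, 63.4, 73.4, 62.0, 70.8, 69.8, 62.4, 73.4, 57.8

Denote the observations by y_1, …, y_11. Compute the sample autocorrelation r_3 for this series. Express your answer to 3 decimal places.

-0.140

Mean ȳ = (77.7 + 66.4 + 72.5 + 63.4 + 73.4 + 62.0 + 70.8 + 69.8 + 62.4 + 73.4 + 57.8)/11 = 68.1455
Numerator Σ_{t=1}^{8}(y_t−ȳ)(y_{t+3}−ȳ) = -53.0362
Denominator Σ(y_t−ȳ)² = 378.6273
r_3 = -53.0362 / 378.6273 = -0.140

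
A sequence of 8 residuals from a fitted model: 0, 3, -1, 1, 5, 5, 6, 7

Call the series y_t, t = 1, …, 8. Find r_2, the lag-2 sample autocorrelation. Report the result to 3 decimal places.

0.234

Mean ȳ = (0 + 3 − 1 + 1 + 5 + 5 + 6 + 7)/8 = 3.2500
Σ(y_t−ȳ)(y_{t+2}−ȳ) = (13.8125) + (0.5625) + (-7.4375) + (-3.9375) + (4.8125) + (6.5625) = 14.3750
Denominator Σ(y_t−ȳ)² = 61.5000
r_2 = 14.3750 / 61.5000 = 0.234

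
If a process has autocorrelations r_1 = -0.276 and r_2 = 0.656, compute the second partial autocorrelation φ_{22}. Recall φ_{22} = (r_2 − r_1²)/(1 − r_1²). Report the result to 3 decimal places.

φ_{22} = (r_2 − r_1²) / (1 − r_1²)
r_1² = (-0.276)² = 0.076176
Numerator = 0.656 − 0.0762 = 0.5798; denominator = 1 − 0.0762 = 0.9238
φ_{22} = 0.5798 / 0.9238 = 0.628

0.628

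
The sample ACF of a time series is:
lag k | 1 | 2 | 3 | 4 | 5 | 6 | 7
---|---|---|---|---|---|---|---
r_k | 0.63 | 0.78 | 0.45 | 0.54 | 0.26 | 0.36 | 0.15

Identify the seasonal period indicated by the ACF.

2

The largest autocorrelation is r_2 = 0.78; the remaining lags stay at or below 0.63.
The dominant spike at lag 2 indicates a seasonal period of 2.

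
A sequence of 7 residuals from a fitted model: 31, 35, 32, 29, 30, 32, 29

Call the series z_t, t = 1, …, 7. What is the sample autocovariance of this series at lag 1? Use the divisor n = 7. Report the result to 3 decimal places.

0.079

Mean z̄ = (31 + 35 + 32 + 29 + 30 + 32 + 29)/7 = 31.1429
Deviations: -0.1429, 3.8571, 0.8571, -2.1429, -1.1429, 0.8571, -2.1429
Σ_{t=1}^{6}(z_t−z̄)(z_{t+1}−z̄) = 0.5510
γ_1 = 0.5510 / 7 = 0.079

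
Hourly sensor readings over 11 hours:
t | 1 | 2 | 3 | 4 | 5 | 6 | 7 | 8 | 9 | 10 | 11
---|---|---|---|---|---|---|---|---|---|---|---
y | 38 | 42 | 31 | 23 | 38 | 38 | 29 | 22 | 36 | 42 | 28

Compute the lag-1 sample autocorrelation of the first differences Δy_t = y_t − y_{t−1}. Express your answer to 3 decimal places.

First differences Δy: 4, -11, -8, 15, 0, -9, -7, 14, 6, -14
Mean of differences = -1.0000
Numerator Σ(Δy_t−Δȳ)(Δy_{t+1}−Δȳ) = -112.0000
Denominator Σ(Δy_t−Δȳ)² = 974.0000
r_1(Δy) = -112.0000 / 974.0000 = -0.115

-0.115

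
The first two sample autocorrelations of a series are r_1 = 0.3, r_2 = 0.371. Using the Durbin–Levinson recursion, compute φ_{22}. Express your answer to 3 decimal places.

0.309

φ_{22} = (r_2 − r_1²) / (1 − r_1²)
r_1² = (0.3)² = 0.09
Numerator = 0.371 − 0.0900 = 0.2810; denominator = 1 − 0.0900 = 0.9100
φ_{22} = 0.2810 / 0.9100 = 0.309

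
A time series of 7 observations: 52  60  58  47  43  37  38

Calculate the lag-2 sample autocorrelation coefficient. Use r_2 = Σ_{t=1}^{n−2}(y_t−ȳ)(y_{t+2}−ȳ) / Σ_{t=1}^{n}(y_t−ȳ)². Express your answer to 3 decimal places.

0.078

Mean ȳ = (52 + 60 + 58 + 47 + 43 + 37 + 38)/7 = 47.8571
Σ(y_t−ȳ)(y_{t+2}−ȳ) = (42.0204) + (-10.4082) + (-49.2653) + (9.3061) + (47.8776) = 39.5306
Denominator Σ(y_t−ȳ)² = 506.8571
r_2 = 39.5306 / 506.8571 = 0.078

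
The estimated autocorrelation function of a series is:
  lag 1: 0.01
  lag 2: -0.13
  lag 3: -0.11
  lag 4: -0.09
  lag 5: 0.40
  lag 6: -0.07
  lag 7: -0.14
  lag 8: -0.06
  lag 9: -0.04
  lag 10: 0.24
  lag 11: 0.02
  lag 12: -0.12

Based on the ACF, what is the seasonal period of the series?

The largest autocorrelation is r_5 = 0.40, with a weaker echo at lag 10 (0.24); the remaining lags stay at or below 0.02.
The dominant spike at lag 5 indicates a seasonal period of 5.

5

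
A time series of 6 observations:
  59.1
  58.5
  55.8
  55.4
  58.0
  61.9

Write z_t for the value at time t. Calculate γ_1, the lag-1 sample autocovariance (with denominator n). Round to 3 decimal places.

Mean z̄ = (59.1 + 58.5 + 55.8 + 55.4 + 58.0 + 61.9)/6 = 58.1167
Σ_{t=1}^{5}(z_t−z̄)(z_{t+1}−z̄) = 5.6581
γ_1 = 5.6581 / 6 = 0.943

0.943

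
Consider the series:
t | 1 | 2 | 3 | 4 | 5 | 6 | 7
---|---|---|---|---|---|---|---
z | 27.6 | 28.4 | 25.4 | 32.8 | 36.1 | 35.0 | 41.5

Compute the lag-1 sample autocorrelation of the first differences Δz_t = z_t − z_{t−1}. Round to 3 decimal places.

-0.365

First differences Δz: 0.8, -3.0, 7.4, 3.3, -1.1, 6.5
Mean of differences = 2.3167
Numerator Σ(Δz_t−Δz̄)(Δz_{t+1}−Δz̄) = -31.6169
Denominator Σ(Δz_t−Δz̄)² = 86.5483
r_1(Δz) = -31.6169 / 86.5483 = -0.365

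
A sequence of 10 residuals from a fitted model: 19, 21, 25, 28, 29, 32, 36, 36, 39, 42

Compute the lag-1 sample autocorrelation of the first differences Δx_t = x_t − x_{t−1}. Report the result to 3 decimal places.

-0.389

First differences Δx: 2, 4, 3, 1, 3, 4, 0, 3, 3
Mean of differences = 2.5556
Numerator Σ(Δx_t−Δx̄)(Δx_{t+1}−Δx̄) = -5.5309
Denominator Σ(Δx_t−Δx̄)² = 14.2222
r_1(Δx) = -5.5309 / 14.2222 = -0.389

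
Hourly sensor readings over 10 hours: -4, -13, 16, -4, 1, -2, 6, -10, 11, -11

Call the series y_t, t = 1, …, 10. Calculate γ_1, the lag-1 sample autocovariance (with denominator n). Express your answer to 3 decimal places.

-52.500

Mean ȳ = (-4 − 13 + 16 − 4 + 1 − 2 + 6 − 10 + 11 − 11)/10 = -1.0000
Σ_{t=1}^{9}(y_t−ȳ)(y_{t+1}−ȳ) = -525.0000
γ_1 = -525.0000 / 10 = -52.500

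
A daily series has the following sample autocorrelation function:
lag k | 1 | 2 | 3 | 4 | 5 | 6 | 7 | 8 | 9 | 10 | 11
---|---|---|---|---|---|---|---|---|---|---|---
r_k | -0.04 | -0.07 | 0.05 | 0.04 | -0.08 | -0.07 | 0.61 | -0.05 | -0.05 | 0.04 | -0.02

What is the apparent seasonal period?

The largest autocorrelation is r_7 = 0.61; the remaining lags stay at or below 0.05.
The dominant spike at lag 7 indicates a seasonal period of 7.

7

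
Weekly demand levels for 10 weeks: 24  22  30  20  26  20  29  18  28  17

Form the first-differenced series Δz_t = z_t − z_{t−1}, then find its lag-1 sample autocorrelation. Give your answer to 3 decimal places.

-0.853

First differences Δz: -2, 8, -10, 6, -6, 9, -11, 10, -11
Mean of differences = -0.7778
Numerator Σ(Δz_t−Δz̄)(Δz_{t+1}−Δz̄) = -560.9383
Denominator Σ(Δz_t−Δz̄)² = 657.5556
r_1(Δz) = -560.9383 / 657.5556 = -0.853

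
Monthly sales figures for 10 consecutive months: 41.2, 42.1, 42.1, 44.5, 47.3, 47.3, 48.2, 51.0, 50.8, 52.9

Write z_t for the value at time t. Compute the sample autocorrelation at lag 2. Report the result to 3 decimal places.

Mean z̄ = (41.2 + 42.1 + 42.1 + 44.5 + 47.3 + 47.3 + 48.2 + 51.0 + 50.8 + 52.9)/10 = 46.7400
Numerator Σ_{t=1}^{8}(z_t−z̄)(z_{t+2}−z̄) = 67.6188
Denominator Σ(z_t−z̄)² = 154.1040
r_2 = 67.6188 / 154.1040 = 0.439

0.439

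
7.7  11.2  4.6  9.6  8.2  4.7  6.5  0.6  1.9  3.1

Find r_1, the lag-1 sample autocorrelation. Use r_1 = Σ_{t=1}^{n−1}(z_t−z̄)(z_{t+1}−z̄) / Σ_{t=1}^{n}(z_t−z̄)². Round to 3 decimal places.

0.304

Mean z̄ = (7.7 + 11.2 + 4.6 + 9.6 + 8.2 + 4.7 + 6.5 + 0.6 + 1.9 + 3.1)/10 = 5.8100
Numerator Σ_{t=1}^{9}(z_t−z̄)(z_{t+1}−z̄) = 32.0909
Denominator Σ(z_t−z̄)² = 105.6490
r_1 = 32.0909 / 105.6490 = 0.304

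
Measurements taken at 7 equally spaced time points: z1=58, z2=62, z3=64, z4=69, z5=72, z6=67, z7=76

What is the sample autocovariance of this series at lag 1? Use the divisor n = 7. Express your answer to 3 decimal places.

9.120

Mean z̄ = (58 + 62 + 64 + 69 + 72 + 67 + 76)/7 = 66.8571
Σ_{t=1}^{6}(z_t−z̄)(z_{t+1}−z̄) = 63.8367
γ_1 = 63.8367 / 7 = 9.120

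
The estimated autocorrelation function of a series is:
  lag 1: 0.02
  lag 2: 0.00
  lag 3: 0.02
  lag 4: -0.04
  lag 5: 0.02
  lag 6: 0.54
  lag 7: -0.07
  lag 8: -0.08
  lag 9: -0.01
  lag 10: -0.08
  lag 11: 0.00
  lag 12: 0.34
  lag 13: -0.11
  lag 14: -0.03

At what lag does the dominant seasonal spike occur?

6

The largest autocorrelation is r_6 = 0.54, with a weaker echo at lag 12 (0.34); the remaining lags stay at or below 0.02.
The dominant spike at lag 6 indicates a seasonal period of 6.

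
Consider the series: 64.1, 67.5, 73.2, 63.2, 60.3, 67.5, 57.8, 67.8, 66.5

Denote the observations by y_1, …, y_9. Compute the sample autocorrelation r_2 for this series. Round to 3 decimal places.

Mean ȳ = (64.1 + 67.5 + 73.2 + 63.2 + 60.3 + 67.5 + 57.8 + 67.8 + 66.5)/9 = 65.3222
Σ(y_t−ȳ)(y_{t+2}−ȳ) = (-9.6284) + (-4.6217) + (-39.5640) + (-4.6217) + (37.7783) + (5.3960) + (-8.8595) = -24.1210
Denominator Σ(y_t−ȳ)² = 166.8756
r_2 = -24.1210 / 166.8756 = -0.145

-0.145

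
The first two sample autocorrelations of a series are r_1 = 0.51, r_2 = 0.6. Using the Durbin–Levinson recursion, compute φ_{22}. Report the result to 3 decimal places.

φ_{22} = (r_2 − r_1²) / (1 − r_1²)
r_1² = (0.51)² = 0.2601
Numerator = 0.6 − 0.2601 = 0.3399; denominator = 1 − 0.2601 = 0.7399
φ_{22} = 0.3399 / 0.7399 = 0.459

0.459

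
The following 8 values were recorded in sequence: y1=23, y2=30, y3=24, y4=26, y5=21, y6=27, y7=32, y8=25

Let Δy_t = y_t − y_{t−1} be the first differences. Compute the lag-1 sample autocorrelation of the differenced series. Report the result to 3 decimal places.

-0.446

First differences Δy: 7, -6, 2, -5, 6, 5, -7
Mean of differences = 0.2857
Numerator Σ(Δy_t−Δȳ)(Δy_{t+1}−Δȳ) = -99.6531
Denominator Σ(Δy_t−Δȳ)² = 223.4286
r_1(Δy) = -99.6531 / 223.4286 = -0.446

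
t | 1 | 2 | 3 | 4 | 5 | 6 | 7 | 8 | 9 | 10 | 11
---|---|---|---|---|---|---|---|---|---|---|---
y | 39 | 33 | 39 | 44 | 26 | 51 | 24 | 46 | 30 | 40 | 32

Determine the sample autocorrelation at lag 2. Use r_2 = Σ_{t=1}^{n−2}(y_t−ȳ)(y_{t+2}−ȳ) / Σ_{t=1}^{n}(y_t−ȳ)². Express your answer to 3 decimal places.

Mean ȳ = (39 + 33 + 39 + 44 + 26 + 51 + 24 + 46 + 30 + 40 + 32)/11 = 36.7273
Numerator Σ_{t=1}^{9}(y_t−ȳ)(y_{t+2}−ȳ) = 474.1240
Denominator Σ(y_t−ȳ)² = 722.1818
r_2 = 474.1240 / 722.1818 = 0.657

0.657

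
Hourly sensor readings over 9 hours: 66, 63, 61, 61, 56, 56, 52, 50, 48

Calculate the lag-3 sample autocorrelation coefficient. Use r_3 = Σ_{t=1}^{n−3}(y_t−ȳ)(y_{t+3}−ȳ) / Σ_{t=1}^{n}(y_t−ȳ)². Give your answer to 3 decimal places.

Mean ȳ = (66 + 63 + 61 + 61 + 56 + 56 + 52 + 50 + 48)/9 = 57.0000
Numerator Σ_{t=1}^{6}(y_t−ȳ)(y_{t+3}−ȳ) = 22.0000
Denominator Σ(y_t−ȳ)² = 306.0000
r_3 = 22.0000 / 306.0000 = 0.072

0.072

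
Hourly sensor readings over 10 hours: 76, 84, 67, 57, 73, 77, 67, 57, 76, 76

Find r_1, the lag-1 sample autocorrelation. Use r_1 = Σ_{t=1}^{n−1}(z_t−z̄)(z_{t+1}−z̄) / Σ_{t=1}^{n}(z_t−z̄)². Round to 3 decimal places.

Mean z̄ = (76 + 84 + 67 + 57 + 73 + 77 + 67 + 57 + 76 + 76)/10 = 71.0000
Numerator Σ_{t=1}^{9}(z_t−z̄)(z_{t+1}−z̄) = 40.0000
Denominator Σ(z_t−z̄)² = 708.0000
r_1 = 40.0000 / 708.0000 = 0.056

0.056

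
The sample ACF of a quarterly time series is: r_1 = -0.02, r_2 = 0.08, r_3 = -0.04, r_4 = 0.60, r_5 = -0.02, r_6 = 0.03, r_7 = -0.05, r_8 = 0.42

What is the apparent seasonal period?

4

The largest autocorrelation is r_4 = 0.60, with a weaker echo at lag 8 (0.42); the remaining lags stay at or below 0.08.
The dominant spike at lag 4 indicates a seasonal period of 4.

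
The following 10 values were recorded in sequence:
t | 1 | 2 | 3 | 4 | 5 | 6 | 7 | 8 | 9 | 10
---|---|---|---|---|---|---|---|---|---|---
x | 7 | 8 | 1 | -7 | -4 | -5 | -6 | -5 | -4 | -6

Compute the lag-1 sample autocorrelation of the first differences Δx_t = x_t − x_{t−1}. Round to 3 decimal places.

0.014

First differences Δx: 1, -7, -8, 3, -1, -1, 1, 1, -2
Mean of differences = -1.4444
Numerator Σ(Δx_t−Δx̄)(Δx_{t+1}−Δx̄) = 1.5802
Denominator Σ(Δx_t−Δx̄)² = 112.2222
r_1(Δx) = 1.5802 / 112.2222 = 0.014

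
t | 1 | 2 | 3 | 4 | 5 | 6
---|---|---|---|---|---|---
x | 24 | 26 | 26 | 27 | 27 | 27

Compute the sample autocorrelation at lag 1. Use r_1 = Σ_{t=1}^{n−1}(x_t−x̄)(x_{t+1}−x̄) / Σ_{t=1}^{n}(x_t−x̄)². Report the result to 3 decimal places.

Mean x̄ = (24 + 26 + 26 + 27 + 27 + 27)/6 = 26.1667
Deviations from mean: -2.1667, -0.1667, -0.1667, 0.8333, 0.8333, 0.8333
Numerator Σ_{t=1}^{5}(x_t−x̄)(x_{t+1}−x̄) = 1.6389
Denominator Σ(x_t−x̄)² = 6.8333
r_1 = 1.6389 / 6.8333 = 0.240

0.240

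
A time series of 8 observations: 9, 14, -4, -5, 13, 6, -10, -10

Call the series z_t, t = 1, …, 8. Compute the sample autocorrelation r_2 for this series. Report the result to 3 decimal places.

-0.569

Mean z̄ = (9 + 14 − 4 − 5 + 13 + 6 − 10 − 10)/8 = 1.6250
Deviations from mean: 7.3750, 12.3750, -5.6250, -6.6250, 11.3750, 4.3750, -11.6250, -11.6250
Numerator Σ_{t=1}^{6}(z_t−z̄)(z_{t+2}−z̄) = -399.5313
Denominator Σ(z_t−z̄)² = 701.8750
r_2 = -399.5313 / 701.8750 = -0.569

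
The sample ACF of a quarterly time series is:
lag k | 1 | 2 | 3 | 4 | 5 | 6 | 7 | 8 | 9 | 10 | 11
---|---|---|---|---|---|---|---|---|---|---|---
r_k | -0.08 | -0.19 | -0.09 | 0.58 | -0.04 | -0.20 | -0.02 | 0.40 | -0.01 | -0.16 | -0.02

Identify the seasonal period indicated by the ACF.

The largest autocorrelation is r_4 = 0.58, with a weaker echo at lag 8 (0.40); the remaining lags stay at or below -0.01.
The dominant spike at lag 4 indicates a seasonal period of 4.

4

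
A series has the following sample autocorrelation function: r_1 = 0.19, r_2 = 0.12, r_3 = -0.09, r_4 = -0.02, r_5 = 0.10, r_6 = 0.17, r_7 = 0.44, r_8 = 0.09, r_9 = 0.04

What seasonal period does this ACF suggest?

7

The largest autocorrelation is r_7 = 0.44; the remaining lags stay at or below 0.19.
The dominant spike at lag 7 indicates a seasonal period of 7.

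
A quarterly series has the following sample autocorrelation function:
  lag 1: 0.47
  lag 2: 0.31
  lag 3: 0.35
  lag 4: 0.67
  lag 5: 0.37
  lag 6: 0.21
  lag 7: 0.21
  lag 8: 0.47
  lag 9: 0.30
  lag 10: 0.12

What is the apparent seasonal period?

4

The largest autocorrelation is r_4 = 0.67; the remaining lags stay at or below 0.47. The elevated value at lag 1 (0.47), dropping to 0.31 at lag 2, reflects decaying short-term dependence rather than seasonality.
The dominant spike at lag 4 indicates a seasonal period of 4.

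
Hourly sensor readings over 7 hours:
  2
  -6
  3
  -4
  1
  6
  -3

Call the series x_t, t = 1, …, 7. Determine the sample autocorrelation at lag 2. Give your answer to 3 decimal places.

Mean x̄ = (2 − 6 + 3 − 4 + 1 + 6 − 3)/7 = -0.1429
Deviations from mean: 2.1429, -5.8571, 3.1429, -3.8571, 1.1429, 6.1429, -2.8571
Σ(x_t−x̄)(x_{t+2}−x̄) = (6.7347) + (22.5918) + (3.5918) + (-23.6939) + (-3.2653) = 5.9592
Denominator Σ(x_t−x̄)² = 110.8571
r_2 = 5.9592 / 110.8571 = 0.054

0.054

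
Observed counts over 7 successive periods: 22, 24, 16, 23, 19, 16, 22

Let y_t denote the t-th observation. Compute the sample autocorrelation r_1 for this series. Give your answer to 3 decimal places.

Mean ȳ = (22 + 24 + 16 + 23 + 19 + 16 + 22)/7 = 20.2857
Numerator Σ_{t=1}^{6}(y_t−ȳ)(y_{t+1}−ȳ) = -26.5102
Denominator Σ(y_t−ȳ)² = 65.4286
r_1 = -26.5102 / 65.4286 = -0.405

-0.405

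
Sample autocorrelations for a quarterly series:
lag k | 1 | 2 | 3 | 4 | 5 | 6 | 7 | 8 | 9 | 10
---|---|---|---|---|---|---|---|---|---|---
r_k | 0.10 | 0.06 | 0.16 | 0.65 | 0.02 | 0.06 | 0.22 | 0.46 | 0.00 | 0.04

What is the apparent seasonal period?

4

The largest autocorrelation is r_4 = 0.65, with a weaker echo at lag 8 (0.46); the remaining lags stay at or below 0.22.
The dominant spike at lag 4 indicates a seasonal period of 4.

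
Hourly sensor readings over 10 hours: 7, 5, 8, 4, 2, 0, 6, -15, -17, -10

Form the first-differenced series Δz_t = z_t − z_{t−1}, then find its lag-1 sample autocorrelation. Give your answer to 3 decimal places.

First differences Δz: -2, 3, -4, -2, -2, 6, -21, -2, 7
Mean of differences = -1.8889
Numerator Σ(Δz_t−Δz̄)(Δz_{t+1}−Δz̄) = -161.1235
Denominator Σ(Δz_t−Δz̄)² = 534.8889
r_1(Δz) = -161.1235 / 534.8889 = -0.301

-0.301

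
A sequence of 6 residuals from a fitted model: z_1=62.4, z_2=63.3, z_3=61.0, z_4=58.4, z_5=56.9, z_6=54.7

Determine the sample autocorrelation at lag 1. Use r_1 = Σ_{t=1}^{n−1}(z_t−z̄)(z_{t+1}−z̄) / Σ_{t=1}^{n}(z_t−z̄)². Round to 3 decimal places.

0.543

Mean z̄ = (62.4 + 63.3 + 61.0 + 58.4 + 56.9 + 54.7)/6 = 59.4500
Numerator Σ_{t=1}^{5}(z_t−z̄)(z_{t+1}−z̄) = 30.4875
Denominator Σ(z_t−z̄)² = 56.0950
r_1 = 30.4875 / 56.0950 = 0.543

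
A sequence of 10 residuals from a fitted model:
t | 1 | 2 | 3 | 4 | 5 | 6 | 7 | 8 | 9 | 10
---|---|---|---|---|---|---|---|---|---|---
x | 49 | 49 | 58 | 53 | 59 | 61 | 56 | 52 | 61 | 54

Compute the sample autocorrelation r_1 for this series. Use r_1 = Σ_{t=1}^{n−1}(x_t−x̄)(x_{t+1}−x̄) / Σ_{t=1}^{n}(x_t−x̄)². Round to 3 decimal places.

Mean x̄ = (49 + 49 + 58 + 53 + 59 + 61 + 56 + 52 + 61 + 54)/10 = 55.2000
Numerator Σ_{t=1}^{9}(x_t−x̄)(x_{t+1}−x̄) = 5.1600
Denominator Σ(x_t−x̄)² = 183.6000
r_1 = 5.1600 / 183.6000 = 0.028

0.028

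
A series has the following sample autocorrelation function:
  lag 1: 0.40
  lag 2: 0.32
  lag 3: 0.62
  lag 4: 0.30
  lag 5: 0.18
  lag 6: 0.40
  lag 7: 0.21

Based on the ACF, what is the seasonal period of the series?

The largest autocorrelation is r_3 = 0.62; the remaining lags stay at or below 0.40. The elevated value at lag 1 (0.40), dropping to 0.32 at lag 2, reflects decaying short-term dependence rather than seasonality.
The dominant spike at lag 3 indicates a seasonal period of 3.

3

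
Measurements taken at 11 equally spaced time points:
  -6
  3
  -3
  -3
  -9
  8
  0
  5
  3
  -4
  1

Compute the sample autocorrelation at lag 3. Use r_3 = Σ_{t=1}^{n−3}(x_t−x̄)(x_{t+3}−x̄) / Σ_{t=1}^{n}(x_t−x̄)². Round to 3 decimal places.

Mean x̄ = (-6 + 3 − 3 − 3 − 9 + 8 + 0 + 5 + 3 − 4 + 1)/11 = -0.4545
Numerator Σ_{t=1}^{8}(x_t−x̄)(x_{t+3}−x̄) = -49.1653
Denominator Σ(x_t−x̄)² = 256.7273
r_3 = -49.1653 / 256.7273 = -0.192

-0.192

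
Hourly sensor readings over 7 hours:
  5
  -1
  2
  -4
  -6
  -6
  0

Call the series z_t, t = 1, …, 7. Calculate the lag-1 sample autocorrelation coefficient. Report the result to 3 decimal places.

Mean z̄ = (5 − 1 + 2 − 4 − 6 − 6 + 0)/7 = -1.4286
Deviations from mean: 6.4286, 0.4286, 3.4286, -2.5714, -4.5714, -4.5714, 1.4286
Σ(z_t−z̄)(z_{t+1}−z̄) = (2.7551) + (1.4694) + (-8.8163) + (11.7551) + (20.8980) + (-6.5306) = 21.5306
Denominator Σ(z_t−z̄)² = 103.7143
r_1 = 21.5306 / 103.7143 = 0.208

0.208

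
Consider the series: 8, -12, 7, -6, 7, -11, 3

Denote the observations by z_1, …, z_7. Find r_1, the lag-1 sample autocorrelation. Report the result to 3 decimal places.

-0.815

Mean z̄ = (8 − 12 + 7 − 6 + 7 − 11 + 3)/7 = -0.5714
Deviations from mean: 8.5714, -11.4286, 7.5714, -5.4286, 7.5714, -10.4286, 3.5714
Σ(z_t−z̄)(z_{t+1}−z̄) = (-97.9592) + (-86.5306) + (-41.1020) + (-41.1020) + (-78.9592) + (-37.2449) = -382.8980
Denominator Σ(z_t−z̄)² = 469.7143
r_1 = -382.8980 / 469.7143 = -0.815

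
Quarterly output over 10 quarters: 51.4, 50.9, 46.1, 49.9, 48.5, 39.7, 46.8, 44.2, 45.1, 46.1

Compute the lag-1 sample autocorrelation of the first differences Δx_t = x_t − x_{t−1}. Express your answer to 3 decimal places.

-0.549

First differences Δx: -0.5, -4.8, 3.8, -1.4, -8.8, 7.1, -2.6, 0.9, 1.0
Mean of differences = -0.5889
Numerator Σ(Δx_t−Δx̄)(Δx_{t+1}−Δx̄) = -94.9823
Denominator Σ(Δx_t−Δx̄)² = 172.9889
r_1(Δx) = -94.9823 / 172.9889 = -0.549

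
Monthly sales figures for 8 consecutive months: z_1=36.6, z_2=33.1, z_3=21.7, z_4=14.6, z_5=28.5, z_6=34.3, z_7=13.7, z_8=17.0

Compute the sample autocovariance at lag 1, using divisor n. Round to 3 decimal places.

10.344

Mean z̄ = (36.6 + 33.1 + 21.7 + 14.6 + 28.5 + 34.3 + 13.7 + 17.0)/8 = 24.9375
Deviations: 11.6625, 8.1625, -3.2375, -10.3375, 3.5625, 9.3625, -11.2375, -7.9375
Σ_{t=1}^{7}(z_t−z̄)(z_{t+1}−z̄) = 82.7498
γ_1 = 82.7498 / 8 = 10.344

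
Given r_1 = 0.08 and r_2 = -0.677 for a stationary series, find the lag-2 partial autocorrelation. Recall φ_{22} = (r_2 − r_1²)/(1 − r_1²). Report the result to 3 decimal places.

-0.688

φ_{22} = (r_2 − r_1²) / (1 − r_1²)
r_1² = (0.08)² = 0.0064
Numerator = -0.677 − 0.0064 = -0.6834; denominator = 1 − 0.0064 = 0.9936
φ_{22} = -0.6834 / 0.9936 = -0.688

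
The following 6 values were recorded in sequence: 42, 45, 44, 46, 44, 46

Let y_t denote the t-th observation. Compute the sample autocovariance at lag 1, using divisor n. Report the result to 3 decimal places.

Mean ȳ = (42 + 45 + 44 + 46 + 44 + 46)/6 = 44.5000
Σ_{t=1}^{5}(y_t−ȳ)(y_{t+1}−ȳ) = -3.7500
γ_1 = -3.7500 / 6 = -0.625

-0.625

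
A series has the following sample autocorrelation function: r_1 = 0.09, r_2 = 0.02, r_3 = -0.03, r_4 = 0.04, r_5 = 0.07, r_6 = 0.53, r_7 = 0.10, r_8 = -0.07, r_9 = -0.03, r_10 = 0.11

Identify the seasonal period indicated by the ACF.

6

The largest autocorrelation is r_6 = 0.53; the remaining lags stay at or below 0.11.
The dominant spike at lag 6 indicates a seasonal period of 6.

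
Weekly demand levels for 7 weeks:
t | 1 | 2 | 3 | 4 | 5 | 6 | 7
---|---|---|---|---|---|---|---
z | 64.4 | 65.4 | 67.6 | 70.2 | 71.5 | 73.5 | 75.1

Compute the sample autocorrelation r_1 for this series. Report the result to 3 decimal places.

Mean z̄ = (64.4 + 65.4 + 67.6 + 70.2 + 71.5 + 73.5 + 75.1)/7 = 69.6714
Deviations from mean: -5.2714, -4.2714, -2.0714, 0.5286, 1.8286, 3.8286, 5.4286
Numerator Σ_{t=1}^{6}(z_t−z̄)(z_{t+1}−z̄) = 59.0206
Denominator Σ(z_t−z̄)² = 98.0743
r_1 = 59.0206 / 98.0743 = 0.602

0.602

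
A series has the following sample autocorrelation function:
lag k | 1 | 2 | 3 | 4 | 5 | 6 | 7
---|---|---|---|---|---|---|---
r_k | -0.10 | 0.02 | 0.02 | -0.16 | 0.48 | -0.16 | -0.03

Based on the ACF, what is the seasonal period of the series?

The largest autocorrelation is r_5 = 0.48; the remaining lags stay at or below 0.02.
The dominant spike at lag 5 indicates a seasonal period of 5.

5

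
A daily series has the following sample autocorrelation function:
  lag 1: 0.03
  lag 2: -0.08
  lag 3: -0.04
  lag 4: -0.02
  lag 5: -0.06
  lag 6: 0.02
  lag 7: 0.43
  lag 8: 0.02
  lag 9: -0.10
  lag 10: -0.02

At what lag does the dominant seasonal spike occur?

The largest autocorrelation is r_7 = 0.43; the remaining lags stay at or below 0.03.
The dominant spike at lag 7 indicates a seasonal period of 7.

7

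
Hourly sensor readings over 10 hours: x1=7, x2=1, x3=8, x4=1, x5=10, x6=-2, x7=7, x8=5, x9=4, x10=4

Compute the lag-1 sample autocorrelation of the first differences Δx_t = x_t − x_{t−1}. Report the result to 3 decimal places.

First differences Δx: -6, 7, -7, 9, -12, 9, -2, -1, 0
Mean of differences = -0.3333
Numerator Σ(Δx_t−Δx̄)(Δx_{t+1}−Δx̄) = -385.1111
Denominator Σ(Δx_t−Δx̄)² = 444.0000
r_1(Δx) = -385.1111 / 444.0000 = -0.867

-0.867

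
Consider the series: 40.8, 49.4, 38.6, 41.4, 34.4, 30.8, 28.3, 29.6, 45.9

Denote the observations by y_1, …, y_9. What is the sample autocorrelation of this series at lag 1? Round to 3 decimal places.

Mean ȳ = (40.8 + 49.4 + 38.6 + 41.4 + 34.4 + 30.8 + 28.3 + 29.6 + 45.9)/9 = 37.6889
Numerator Σ_{t=1}^{8}(y_t−ȳ)(y_{t+1}−ȳ) = 135.1432
Denominator Σ(y_t−ȳ)² = 440.7089
r_1 = 135.1432 / 440.7089 = 0.307

0.307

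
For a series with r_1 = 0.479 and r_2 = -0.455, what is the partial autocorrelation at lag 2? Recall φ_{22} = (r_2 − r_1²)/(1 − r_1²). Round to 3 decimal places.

φ_{22} = (r_2 − r_1²) / (1 − r_1²)
r_1² = (0.479)² = 0.229441
Numerator = -0.455 − 0.2294 = -0.6844; denominator = 1 − 0.2294 = 0.7706
φ_{22} = -0.6844 / 0.7706 = -0.888

-0.888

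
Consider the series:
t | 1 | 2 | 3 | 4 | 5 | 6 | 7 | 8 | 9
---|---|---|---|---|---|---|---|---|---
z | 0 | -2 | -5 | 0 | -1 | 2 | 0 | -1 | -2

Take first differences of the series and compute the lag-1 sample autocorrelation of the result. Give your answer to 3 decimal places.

-0.370

First differences Δz: -2, -3, 5, -1, 3, -2, -1, -1
Mean of differences = -0.2500
Numerator Σ(Δz_t−Δz̄)(Δz_{t+1}−Δz̄) = -19.8125
Denominator Σ(Δz_t−Δz̄)² = 53.5000
r_1(Δz) = -19.8125 / 53.5000 = -0.370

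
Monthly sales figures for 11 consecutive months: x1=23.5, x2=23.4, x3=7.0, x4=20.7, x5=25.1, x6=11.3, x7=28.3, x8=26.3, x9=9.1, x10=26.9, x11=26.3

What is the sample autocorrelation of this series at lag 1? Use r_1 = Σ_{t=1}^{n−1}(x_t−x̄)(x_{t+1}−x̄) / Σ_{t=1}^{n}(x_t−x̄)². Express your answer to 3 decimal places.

-0.334

Mean x̄ = (23.5 + 23.4 + 7.0 + 20.7 + 25.1 + 11.3 + 28.3 + 26.3 + 9.1 + 26.9 + 26.3)/11 = 20.7182
Numerator Σ_{t=1}^{10}(x_t−x̄)(x_{t+1}−x̄) = -201.6812
Denominator Σ(x_t−x̄)² = 604.0164
r_1 = -201.6812 / 604.0164 = -0.334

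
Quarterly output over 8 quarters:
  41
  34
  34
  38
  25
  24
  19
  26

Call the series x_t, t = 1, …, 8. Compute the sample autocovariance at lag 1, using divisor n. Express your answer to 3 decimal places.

24.092

Mean x̄ = (41 + 34 + 34 + 38 + 25 + 24 + 19 + 26)/8 = 30.1250
Deviations: 10.8750, 3.8750, 3.8750, 7.8750, -5.1250, -6.1250, -11.1250, -4.1250
Σ_{t=1}^{7}(x_t−x̄)(x_{t+1}−x̄) = 192.7344
γ_1 = 192.7344 / 8 = 24.092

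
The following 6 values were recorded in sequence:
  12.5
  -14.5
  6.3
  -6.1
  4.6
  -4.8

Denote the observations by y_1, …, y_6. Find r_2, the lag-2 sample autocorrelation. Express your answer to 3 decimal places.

0.463

Mean ȳ = (12.5 − 14.5 + 6.3 − 6.1 + 4.6 − 4.8)/6 = -0.3333
Deviations from mean: 12.8333, -14.1667, 6.6333, -5.7667, 4.9333, -4.4667
Σ(y_t−ȳ)(y_{t+2}−ȳ) = (85.1278) + (81.6944) + (32.7244) + (25.7578) = 225.3044
Denominator Σ(y_t−ȳ)² = 486.9333
r_2 = 225.3044 / 486.9333 = 0.463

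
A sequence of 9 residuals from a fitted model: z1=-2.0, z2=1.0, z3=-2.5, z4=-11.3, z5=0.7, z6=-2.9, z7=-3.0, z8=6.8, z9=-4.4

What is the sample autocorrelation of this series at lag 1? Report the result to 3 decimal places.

Mean z̄ = (-2.0 + 1.0 − 2.5 − 11.3 + 0.7 − 2.9 − 3.0 + 6.8 − 4.4)/9 = -1.9556
Numerator Σ_{t=1}^{8}(z_t−z̄)(z_{t+1}−z̄) = -53.5364
Denominator Σ(z_t−z̄)² = 188.0222
r_1 = -53.5364 / 188.0222 = -0.285

-0.285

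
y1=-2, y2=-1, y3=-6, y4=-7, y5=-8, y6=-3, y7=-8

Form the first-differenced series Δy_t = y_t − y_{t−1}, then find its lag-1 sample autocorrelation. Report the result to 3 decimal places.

First differences Δy: 1, -5, -1, -1, 5, -5
Mean of differences = -1.0000
Numerator Σ(Δy_t−Δȳ)(Δy_{t+1}−Δȳ) = -32.0000
Denominator Σ(Δy_t−Δȳ)² = 72.0000
r_1(Δy) = -32.0000 / 72.0000 = -0.444

-0.444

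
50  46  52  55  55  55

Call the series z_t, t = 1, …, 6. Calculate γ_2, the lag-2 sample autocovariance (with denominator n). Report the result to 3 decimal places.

Mean z̄ = (50 + 46 + 52 + 55 + 55 + 55)/6 = 52.1667
Deviations: -2.1667, -6.1667, -0.1667, 2.8333, 2.8333, 2.8333
Σ_{t=1}^{4}(z_t−z̄)(z_{t+2}−z̄) = -9.5556
γ_2 = -9.5556 / 6 = -1.593

-1.593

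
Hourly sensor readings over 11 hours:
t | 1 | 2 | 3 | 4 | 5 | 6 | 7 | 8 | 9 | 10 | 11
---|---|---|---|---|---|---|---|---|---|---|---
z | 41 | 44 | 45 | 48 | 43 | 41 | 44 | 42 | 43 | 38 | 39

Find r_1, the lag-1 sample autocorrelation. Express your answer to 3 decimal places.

Mean z̄ = (41 + 44 + 45 + 48 + 43 + 41 + 44 + 42 + 43 + 38 + 39)/11 = 42.5455
Numerator Σ_{t=1}^{10}(z_t−z̄)(z_{t+1}−z̄) = 27.2479
Denominator Σ(z_t−z̄)² = 78.7273
r_1 = 27.2479 / 78.7273 = 0.346

0.346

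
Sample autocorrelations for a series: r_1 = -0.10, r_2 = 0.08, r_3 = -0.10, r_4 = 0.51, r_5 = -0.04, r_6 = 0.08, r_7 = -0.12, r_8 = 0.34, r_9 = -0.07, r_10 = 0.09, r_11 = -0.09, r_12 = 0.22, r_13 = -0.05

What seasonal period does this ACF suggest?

4

The largest autocorrelation is r_4 = 0.51, with weaker echoes at lags 8 (0.34) and 12 (0.22); the remaining lags stay at or below 0.09.
The dominant spike at lag 4 indicates a seasonal period of 4.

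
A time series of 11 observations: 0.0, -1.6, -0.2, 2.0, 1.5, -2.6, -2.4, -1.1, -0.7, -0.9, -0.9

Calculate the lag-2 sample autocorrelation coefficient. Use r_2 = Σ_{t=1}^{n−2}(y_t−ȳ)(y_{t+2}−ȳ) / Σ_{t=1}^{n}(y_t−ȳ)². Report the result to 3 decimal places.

-0.448

Mean ȳ = (0.0 − 1.6 − 0.2 + 2.0 + 1.5 − 2.6 − 2.4 − 1.1 − 0.7 − 0.9 − 0.9)/11 = -0.6273
Numerator Σ_{t=1}^{9}(y_t−ȳ)(y_{t+2}−ȳ) = -9.1224
Denominator Σ(y_t−ȳ)² = 20.3618
r_2 = -9.1224 / 20.3618 = -0.448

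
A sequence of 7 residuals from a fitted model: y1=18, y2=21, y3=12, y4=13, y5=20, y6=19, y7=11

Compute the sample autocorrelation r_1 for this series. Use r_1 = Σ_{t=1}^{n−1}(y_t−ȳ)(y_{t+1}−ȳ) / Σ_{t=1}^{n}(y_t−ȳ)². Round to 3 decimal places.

Mean ȳ = (18 + 21 + 12 + 13 + 20 + 19 + 11)/7 = 16.2857
Deviations from mean: 1.7143, 4.7143, -4.2857, -3.2857, 3.7143, 2.7143, -5.2857
Numerator Σ_{t=1}^{6}(y_t−ȳ)(y_{t+1}−ȳ) = -14.5102
Denominator Σ(y_t−ȳ)² = 103.4286
r_1 = -14.5102 / 103.4286 = -0.140

-0.140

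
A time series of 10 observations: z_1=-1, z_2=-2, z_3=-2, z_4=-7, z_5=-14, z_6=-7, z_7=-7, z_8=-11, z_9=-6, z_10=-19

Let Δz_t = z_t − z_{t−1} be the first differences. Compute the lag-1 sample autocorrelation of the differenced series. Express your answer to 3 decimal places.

-0.372

First differences Δz: -1, 0, -5, -7, 7, 0, -4, 5, -13
Mean of differences = -2.0000
Numerator Σ(Δz_t−Δz̄)(Δz_{t+1}−Δz̄) = -111.0000
Denominator Σ(Δz_t−Δz̄)² = 298.0000
r_1(Δz) = -111.0000 / 298.0000 = -0.372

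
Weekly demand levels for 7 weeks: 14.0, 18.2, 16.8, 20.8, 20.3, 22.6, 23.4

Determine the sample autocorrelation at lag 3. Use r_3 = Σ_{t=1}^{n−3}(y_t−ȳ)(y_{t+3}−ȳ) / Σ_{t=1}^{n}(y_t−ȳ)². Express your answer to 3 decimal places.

-0.172

Mean ȳ = (14.0 + 18.2 + 16.8 + 20.8 + 20.3 + 22.6 + 23.4)/7 = 19.4429
Deviations from mean: -5.4429, -1.2429, -2.6429, 1.3571, 0.8571, 3.1571, 3.9571
Numerator Σ_{t=1}^{4}(y_t−ȳ)(y_{t+3}−ȳ) = -11.4255
Denominator Σ(y_t−ȳ)² = 66.3571
r_3 = -11.4255 / 66.3571 = -0.172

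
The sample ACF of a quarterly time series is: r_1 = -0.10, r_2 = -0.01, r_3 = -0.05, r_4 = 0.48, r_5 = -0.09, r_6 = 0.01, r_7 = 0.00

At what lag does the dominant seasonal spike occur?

4

The largest autocorrelation is r_4 = 0.48; the remaining lags stay at or below 0.01.
The dominant spike at lag 4 indicates a seasonal period of 4.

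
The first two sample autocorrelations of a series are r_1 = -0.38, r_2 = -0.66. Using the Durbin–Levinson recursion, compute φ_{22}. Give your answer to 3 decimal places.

-0.940

φ_{22} = (r_2 − r_1²) / (1 − r_1²)
r_1² = (-0.38)² = 0.1444
Numerator = -0.66 − 0.1444 = -0.8044; denominator = 1 − 0.1444 = 0.8556
φ_{22} = -0.8044 / 0.8556 = -0.940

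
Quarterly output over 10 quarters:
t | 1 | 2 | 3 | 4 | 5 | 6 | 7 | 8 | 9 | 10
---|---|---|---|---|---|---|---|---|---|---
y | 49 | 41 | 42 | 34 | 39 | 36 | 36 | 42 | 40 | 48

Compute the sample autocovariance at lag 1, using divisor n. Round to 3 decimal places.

Mean ȳ = (49 + 41 + 42 + 34 + 39 + 36 + 36 + 42 + 40 + 48)/10 = 40.7000
Σ_{t=1}^{9}(y_t−ȳ)(y_{t+1}−ȳ) = 23.5100
γ_1 = 23.5100 / 10 = 2.351

2.351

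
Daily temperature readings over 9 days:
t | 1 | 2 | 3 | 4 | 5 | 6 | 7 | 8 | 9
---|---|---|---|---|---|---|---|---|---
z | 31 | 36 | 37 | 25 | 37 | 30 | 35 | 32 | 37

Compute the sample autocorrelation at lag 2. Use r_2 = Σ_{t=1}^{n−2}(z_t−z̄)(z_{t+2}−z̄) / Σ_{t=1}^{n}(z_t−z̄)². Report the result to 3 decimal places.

0.196

Mean z̄ = (31 + 36 + 37 + 25 + 37 + 30 + 35 + 32 + 37)/9 = 33.3333
Numerator Σ_{t=1}^{7}(z_t−z̄)(z_{t+2}−z̄) = 27.1111
Denominator Σ(z_t−z̄)² = 138.0000
r_2 = 27.1111 / 138.0000 = 0.196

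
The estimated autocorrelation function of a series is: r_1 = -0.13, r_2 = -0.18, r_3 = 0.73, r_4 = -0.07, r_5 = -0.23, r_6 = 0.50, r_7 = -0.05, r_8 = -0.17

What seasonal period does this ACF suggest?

The largest autocorrelation is r_3 = 0.73, with a weaker echo at lag 6 (0.50); the remaining lags stay at or below -0.05.
The dominant spike at lag 3 indicates a seasonal period of 3.

3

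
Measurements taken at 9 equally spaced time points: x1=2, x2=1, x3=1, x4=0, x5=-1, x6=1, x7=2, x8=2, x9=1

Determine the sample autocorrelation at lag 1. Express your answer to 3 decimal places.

Mean x̄ = (2 + 1 + 1 + 0 − 1 + 1 + 2 + 2 + 1)/9 = 1.0000
Numerator Σ_{t=1}^{8}(x_t−x̄)(x_{t+1}−x̄) = 3.0000
Denominator Σ(x_t−x̄)² = 8.0000
r_1 = 3.0000 / 8.0000 = 0.375

0.375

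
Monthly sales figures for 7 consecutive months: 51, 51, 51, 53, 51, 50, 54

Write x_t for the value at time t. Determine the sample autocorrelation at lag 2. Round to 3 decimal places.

-0.324

Mean x̄ = (51 + 51 + 51 + 53 + 51 + 50 + 54)/7 = 51.5714
Deviations from mean: -0.5714, -0.5714, -0.5714, 1.4286, -0.5714, -1.5714, 2.4286
Numerator Σ_{t=1}^{5}(x_t−x̄)(x_{t+2}−x̄) = -3.7959
Denominator Σ(x_t−x̄)² = 11.7143
r_2 = -3.7959 / 11.7143 = -0.324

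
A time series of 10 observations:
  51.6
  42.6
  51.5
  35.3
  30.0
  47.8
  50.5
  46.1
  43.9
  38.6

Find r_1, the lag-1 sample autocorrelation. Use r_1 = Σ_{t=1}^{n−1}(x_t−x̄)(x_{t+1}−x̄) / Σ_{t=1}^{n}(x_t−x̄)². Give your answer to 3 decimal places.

Mean x̄ = (51.6 + 42.6 + 51.5 + 35.3 + 30.0 + 47.8 + 50.5 + 46.1 + 43.9 + 38.6)/10 = 43.7900
Numerator Σ_{t=1}^{9}(x_t−x̄)(x_{t+1}−x̄) = 19.9429
Denominator Σ(x_t−x̄)² = 477.4890
r_1 = 19.9429 / 477.4890 = 0.042

0.042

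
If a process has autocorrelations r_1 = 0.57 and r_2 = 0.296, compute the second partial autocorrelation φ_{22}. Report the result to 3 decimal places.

φ_{22} = (r_2 − r_1²) / (1 − r_1²)
r_1² = (0.57)² = 0.3249
Numerator = 0.296 − 0.3249 = -0.0289; denominator = 1 − 0.3249 = 0.6751
φ_{22} = -0.0289 / 0.6751 = -0.043

-0.043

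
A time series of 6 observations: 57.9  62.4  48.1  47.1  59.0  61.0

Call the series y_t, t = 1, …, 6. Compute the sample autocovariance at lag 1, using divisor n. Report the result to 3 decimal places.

Mean ȳ = (57.9 + 62.4 + 48.1 + 47.1 + 59.0 + 61.0)/6 = 55.9167
Deviations: 1.9833, 6.4833, -7.8167, -8.8167, 3.0833, 5.0833
Σ_{t=1}^{5}(y_t−ȳ)(y_{t+1}−ȳ) = 19.5864
γ_1 = 19.5864 / 6 = 3.264

3.264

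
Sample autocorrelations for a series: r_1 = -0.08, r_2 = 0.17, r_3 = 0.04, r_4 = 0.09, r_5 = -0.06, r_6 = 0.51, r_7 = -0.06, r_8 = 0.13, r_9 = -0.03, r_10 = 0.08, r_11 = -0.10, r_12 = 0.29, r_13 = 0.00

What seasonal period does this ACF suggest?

6

The largest autocorrelation is r_6 = 0.51, with a weaker echo at lag 12 (0.29); the remaining lags stay at or below 0.17.
The dominant spike at lag 6 indicates a seasonal period of 6.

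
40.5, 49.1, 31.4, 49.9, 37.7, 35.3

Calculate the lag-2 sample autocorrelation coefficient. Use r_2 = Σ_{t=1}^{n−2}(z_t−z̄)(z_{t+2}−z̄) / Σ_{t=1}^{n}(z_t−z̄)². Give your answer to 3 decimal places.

0.205

Mean z̄ = (40.5 + 49.1 + 31.4 + 49.9 + 37.7 + 35.3)/6 = 40.6500
Deviations from mean: -0.1500, 8.4500, -9.2500, 9.2500, -2.9500, -5.3500
Numerator Σ_{t=1}^{4}(z_t−z̄)(z_{t+2}−z̄) = 57.3500
Denominator Σ(z_t−z̄)² = 279.8750
r_2 = 57.3500 / 279.8750 = 0.205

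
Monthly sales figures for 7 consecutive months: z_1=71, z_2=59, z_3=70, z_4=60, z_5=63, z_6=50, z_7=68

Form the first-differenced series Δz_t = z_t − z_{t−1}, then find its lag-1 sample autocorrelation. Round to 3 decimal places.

First differences Δz: -12, 11, -10, 3, -13, 18
Mean of differences = -0.5000
Numerator Σ(Δz_t−Δz̄)(Δz_{t+1}−Δz̄) = -549.7500
Denominator Σ(Δz_t−Δz̄)² = 865.5000
r_1(Δz) = -549.7500 / 865.5000 = -0.635

-0.635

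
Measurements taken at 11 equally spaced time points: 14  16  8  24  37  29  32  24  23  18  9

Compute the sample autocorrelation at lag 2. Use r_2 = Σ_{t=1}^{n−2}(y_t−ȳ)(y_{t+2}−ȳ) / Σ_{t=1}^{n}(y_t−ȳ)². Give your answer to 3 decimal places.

Mean ȳ = (14 + 16 + 8 + 24 + 37 + 29 + 32 + 24 + 23 + 18 + 9)/11 = 21.2727
Numerator Σ_{t=1}^{9}(y_t−ȳ)(y_{t+2}−ȳ) = 72.6694
Denominator Σ(y_t−ȳ)² = 858.1818
r_2 = 72.6694 / 858.1818 = 0.085

0.085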